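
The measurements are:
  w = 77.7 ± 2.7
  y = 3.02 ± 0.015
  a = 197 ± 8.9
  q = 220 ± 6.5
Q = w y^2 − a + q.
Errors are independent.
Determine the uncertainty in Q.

Let p = w·y^2 = 709. δp/p = √((1·δw/w)² + (2·δy/y)²) = √(0.00121 + 9.87e-05) = 0.0361, so δp = 25.6.
Q = p − a + q: δQ = √(δp² + δa² + δq²) = √(656 + 79.2 + 42.2) = 27.9

27.9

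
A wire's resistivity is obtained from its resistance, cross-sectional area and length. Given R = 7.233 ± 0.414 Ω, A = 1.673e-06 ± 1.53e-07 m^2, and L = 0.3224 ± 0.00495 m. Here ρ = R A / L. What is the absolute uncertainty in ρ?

ρ is a product of powers, so relative uncertainties combine in quadrature:
  (1·δR/R)² = (1×0.0572)² = 0.00328;  (1·δA/A)² = (1×0.0915)² = 0.00836;  (-1·δL/L)² = (-1×0.0154)² = 0.000236
δρ/ρ = √(0.0119) = 0.109
ρ = 3.753e-05 Ω·m, so δρ = 0.109 × 3.753e-05 = 4.09e-06 Ω·m.

4.09e-06 Ω·m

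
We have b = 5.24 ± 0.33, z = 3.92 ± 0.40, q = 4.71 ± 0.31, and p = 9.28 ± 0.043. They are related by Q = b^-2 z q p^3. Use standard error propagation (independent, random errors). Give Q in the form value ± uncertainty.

Q is a product of powers, so relative uncertainties combine in quadrature:
  (-2·δb/b)² = (-2×0.0630)² = 0.0159;  (1·δz/z)² = (1×0.102)² = 0.0104;  (1·δq/q)² = (1×0.0658)² = 0.00433;  (3·δp/p)² = (3×0.00463)² = 0.000193
δQ/Q = √(0.0308) = 0.176
Q = 537, so δQ = 0.176 × 537 = 94.3.

537 ± 94.3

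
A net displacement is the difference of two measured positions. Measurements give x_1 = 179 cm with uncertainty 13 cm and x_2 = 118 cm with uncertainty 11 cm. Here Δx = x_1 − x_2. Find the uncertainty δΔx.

Each term contributes (cᵢ δxᵢ)² to (δΔx)²:
  (δx_1)² = 169;  (δx_2)² = 121
δΔx = √(290) = 17.0 cm

17.0 cm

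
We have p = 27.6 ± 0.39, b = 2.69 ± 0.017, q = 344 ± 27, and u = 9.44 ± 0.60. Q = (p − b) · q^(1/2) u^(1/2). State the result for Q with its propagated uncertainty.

1420 ± 75.1

Let w = p − b = 24.9. δw = √(δp² + δb²) = √(0.152 + 0.000289) = 0.390, so δw/w = 0.0157.
Q is then a monomial in w, q, u:
δQ/Q = √((δw/w)² + (½·δq/q)² + (½·δu/u)²) = √(0.000246 + 0.00154 + 0.00101) = 0.0529
Q = 1420, so δQ = 0.0529 × 1420 = 75.1.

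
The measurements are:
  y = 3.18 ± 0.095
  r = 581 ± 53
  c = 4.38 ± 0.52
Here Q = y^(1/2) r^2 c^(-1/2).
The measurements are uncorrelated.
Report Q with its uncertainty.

Relative error in a monomial: (δQ/Q)² = Σ (nᵢ · δxᵢ/xᵢ)².
  (½·δy/y)² = (0.5×0.0299)² = 0.000223;  (2·δr/r)² = (2×0.0912)² = 0.0333;  (−½·δc/c)² = (-0.5×0.119)² = 0.00352
δQ/Q = √(0.0370) = 0.192
Q = 2.88e+05, so δQ = 0.192 × 2.88e+05 = 55400.

(2.88 ± 0.554) × 10^5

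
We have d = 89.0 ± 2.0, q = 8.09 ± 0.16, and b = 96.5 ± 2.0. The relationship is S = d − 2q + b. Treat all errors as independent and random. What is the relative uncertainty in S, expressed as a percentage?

Sums and differences: (δS)² = Σ (cᵢ δxᵢ)².
  (δd)² = 4.00;  (2·δq)² = 0.102;  (δb)² = 4.00
δS = √(8.10) = 2.85
S = 169, so δS/S = 2.85/169 = 0.0168.

1.68%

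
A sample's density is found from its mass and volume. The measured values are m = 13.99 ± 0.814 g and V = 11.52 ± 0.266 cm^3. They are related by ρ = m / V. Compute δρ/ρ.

0.0626

Since ρ is a product/quotient, work with relative uncertainties:
  (1·δm/m)² = (1×0.0582)² = 0.00339;  (-1·δV/V)² = (-1×0.0231)² = 0.000533
δρ/ρ = √(0.00392) = 0.0626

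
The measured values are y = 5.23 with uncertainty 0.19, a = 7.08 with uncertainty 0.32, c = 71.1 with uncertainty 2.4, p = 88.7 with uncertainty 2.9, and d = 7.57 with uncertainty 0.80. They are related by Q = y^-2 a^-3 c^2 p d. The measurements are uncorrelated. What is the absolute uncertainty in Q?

For a monomial Q ∝ y^-2, a^-3, c^2, p, d, fractional errors add in quadrature:
  (-2·δy/y)² = (-2×0.0363)² = 0.00528;  (-3·δa/a)² = (-3×0.0452)² = 0.0184;  (2·δc/c)² = (2×0.0338)² = 0.00456;  (1·δp/p)² = (1×0.0327)² = 0.00107;  (1·δd/d)² = (1×0.106)² = 0.0112
δQ/Q = √(0.0405) = 0.201
Q = 350, so δQ = 0.201 × 350 = 70.3.

70.3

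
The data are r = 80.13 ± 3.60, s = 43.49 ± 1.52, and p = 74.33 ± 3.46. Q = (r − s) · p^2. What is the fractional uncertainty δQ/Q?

Let u = r − s = 36.64. δu = √(δr² + δs²) = √(13.0 + 2.31) = 3.91, so δu/u = 0.107.
Q is then a monomial in u, p:
δQ/Q = √((δu/u)² + (2·δp/p)²) = √(0.0114 + 0.00867) = 0.142

0.142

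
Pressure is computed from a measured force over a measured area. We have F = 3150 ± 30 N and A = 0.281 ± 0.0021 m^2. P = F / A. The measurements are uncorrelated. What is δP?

Since P is a product/quotient, work with relative uncertainties:
  (1·δF/F)² = (1×0.00952)² = 9.07e-05;  (-1·δA/A)² = (-1×0.00747)² = 5.59e-05
δP/P = √(0.000147) = 0.0121
P = 11200 Pa, so δP = 0.0121 × 11200 = 136 Pa.

136 Pa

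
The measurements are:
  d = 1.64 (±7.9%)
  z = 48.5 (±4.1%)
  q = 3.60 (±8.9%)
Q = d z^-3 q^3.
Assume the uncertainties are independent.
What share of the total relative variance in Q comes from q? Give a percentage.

76.9%

(δQ/Q)² = (1·δd/d)² + (-3·δz/z)² + (3·δq/q)²
  d term: (1×0.0790)² = 0.00624
  z term: (-3×0.0410)² = 0.0151
  q term: (3×0.0890)² = 0.0713
Total = 0.0927. Share from q = 0.0713/0.0927 = 0.769.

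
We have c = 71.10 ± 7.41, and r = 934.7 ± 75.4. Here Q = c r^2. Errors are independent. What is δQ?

For a monomial Q ∝ c, r^2, fractional errors add in quadrature:
  (1·δc/c)² = (1×0.104)² = 0.0109;  (2·δr/r)² = (2×0.0807)² = 0.0260
δQ/Q = √(0.0369) = 0.192
Q = 6.212e+07, so δQ = 0.192 × 6.212e+07 = 1.19e+07.

1.19e+07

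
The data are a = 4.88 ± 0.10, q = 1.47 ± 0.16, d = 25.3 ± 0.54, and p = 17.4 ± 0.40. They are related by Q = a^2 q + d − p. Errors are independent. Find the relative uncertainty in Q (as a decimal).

Let w = a^2·q = 35.0. δw/w = √((2·δa/a)² + (1·δq/q)²) = √(0.00168 + 0.0118) = 0.116, so δw = 4.07.
Q = w + d − p: δQ = √(δw² + δd² + δp²) = √(16.6 + 0.292 + 0.160) = 4.13
Q = 42.9, so δQ/Q = 4.13/42.9 = 0.0962.

0.0962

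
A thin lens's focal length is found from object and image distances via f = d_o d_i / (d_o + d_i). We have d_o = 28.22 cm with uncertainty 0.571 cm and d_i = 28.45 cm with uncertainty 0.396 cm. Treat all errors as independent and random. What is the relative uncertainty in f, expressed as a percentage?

1.23%

∂f/∂d_o = (d_i/(d_o+d_i))² = 0.252;  ∂f/∂d_i = (d_o/(d_o+d_i))² = 0.248
δf = √((∂f/∂d_o · δd_o)² + (∂f/∂d_i · δd_i)²) = √(0.0207 + 0.00964) = 0.174 cm
f = 14.17 cm, so δf/f = 0.174/14.17 = 0.0123.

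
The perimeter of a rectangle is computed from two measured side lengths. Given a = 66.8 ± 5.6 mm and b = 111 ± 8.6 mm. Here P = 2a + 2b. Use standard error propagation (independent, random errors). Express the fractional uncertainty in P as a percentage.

5.77%

P is a linear combination, so absolute uncertainties add in quadrature:
  (2·δa)² = 125;  (2·δb)² = 296
δP = √(421) = 20.5 mm
P = 356 mm, so δP/P = 20.5/356 = 0.0577.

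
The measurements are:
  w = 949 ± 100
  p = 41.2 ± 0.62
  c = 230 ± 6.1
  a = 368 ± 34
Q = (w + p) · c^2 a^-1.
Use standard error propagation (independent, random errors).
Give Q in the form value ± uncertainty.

Let u = w + p = 990. δu = √(δw² + δp²) = √(10000 + 0.384) = 100, so δu/u = 0.101.
Q is then a monomial in u, c, a:
δQ/Q = √((δu/u)² + (2·δc/c)² + (-1·δa/a)²) = √(0.0102 + 0.00281 + 0.00854) = 0.147
Q = 1.42e+05, so δQ = 0.147 × 1.42e+05 = 20900.

(1.42 ± 0.209) × 10^5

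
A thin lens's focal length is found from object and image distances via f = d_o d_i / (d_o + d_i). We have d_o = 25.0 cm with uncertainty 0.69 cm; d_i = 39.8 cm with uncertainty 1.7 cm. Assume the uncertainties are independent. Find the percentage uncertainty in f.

∂f/∂d_o = (d_i/(d_o+d_i))² = 0.377;  ∂f/∂d_i = (d_o/(d_o+d_i))² = 0.149
δf = √((∂f/∂d_o · δd_o)² + (∂f/∂d_i · δd_i)²) = √(0.0678 + 0.0640) = 0.363 cm
f = 15.4 cm, so δf/f = 0.363/15.4 = 0.0236.

2.36%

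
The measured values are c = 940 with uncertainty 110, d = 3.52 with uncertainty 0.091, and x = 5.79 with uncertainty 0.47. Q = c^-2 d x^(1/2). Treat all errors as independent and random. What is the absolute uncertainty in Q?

Q is a product of powers, so relative uncertainties combine in quadrature:
  (-2·δc/c)² = (-2×0.117)² = 0.0548;  (1·δd/d)² = (1×0.0259)² = 0.000668;  (½·δx/x)² = (0.5×0.0812)² = 0.00165
δQ/Q = √(0.0571) = 0.239
Q = 9.59e-06, so δQ = 0.239 × 9.59e-06 = 2.29e-06.

2.29e-06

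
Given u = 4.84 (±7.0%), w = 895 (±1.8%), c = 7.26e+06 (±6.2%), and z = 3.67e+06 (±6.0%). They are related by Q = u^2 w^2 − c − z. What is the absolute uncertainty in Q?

2.76e+06

Let p = u^2·w^2 = 1.88e+07. δp/p = √((2·δu/u)² + (2·δw/w)²) = √(0.0196 + 0.00130) = 0.145, so δp = 2.71e+06.
Q = p − c − z: δQ = √(δp² + δc² + δz²) = √(7.36e+12 + 2.03e+11 + 4.85e+10) = 2.76e+06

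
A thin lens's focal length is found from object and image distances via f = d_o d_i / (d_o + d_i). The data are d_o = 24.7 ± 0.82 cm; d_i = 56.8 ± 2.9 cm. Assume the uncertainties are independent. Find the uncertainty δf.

∂f/∂d_o = (d_i/(d_o+d_i))² = 0.486;  ∂f/∂d_i = (d_o/(d_o+d_i))² = 0.0918
δf = √((∂f/∂d_o · δd_o)² + (∂f/∂d_i · δd_i)²) = √(0.159 + 0.0710) = 0.479 cm

0.479 cm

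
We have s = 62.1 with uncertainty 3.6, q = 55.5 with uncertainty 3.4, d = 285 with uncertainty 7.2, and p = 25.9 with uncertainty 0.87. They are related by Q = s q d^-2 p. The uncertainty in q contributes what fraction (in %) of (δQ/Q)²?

(δQ/Q)² = (1·δs/s)² + (1·δq/q)² + (-2·δd/d)² + (1·δp/p)²
  s term: (1×0.0580)² = 0.00336
  q term: (1×0.0613)² = 0.00375
  d term: (-2×0.0253)² = 0.00255
  p term: (1×0.0336)² = 0.00113
Total = 0.0108. Share from q = 0.00375/0.0108 = 0.348.

34.8%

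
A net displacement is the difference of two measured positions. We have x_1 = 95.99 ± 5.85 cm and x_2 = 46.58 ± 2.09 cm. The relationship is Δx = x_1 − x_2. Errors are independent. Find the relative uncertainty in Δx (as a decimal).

0.126

Each term contributes (cᵢ δxᵢ)² to (δΔx)²:
  (δx_1)² = 34.2;  (δx_2)² = 4.37
δΔx = √(38.6) = 6.21 cm
Δx = 49.41 cm, so δΔx/Δx = 6.21/49.41 = 0.126.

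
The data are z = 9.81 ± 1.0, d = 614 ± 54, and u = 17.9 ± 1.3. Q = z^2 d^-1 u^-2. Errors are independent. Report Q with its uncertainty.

0.000489 ± 0.000130

Each factor contributes (exponent × relative error)² to (δQ/Q)²:
  (2·δz/z)² = (2×0.102)² = 0.0416;  (-1·δd/d)² = (-1×0.0879)² = 0.00773;  (-2·δu/u)² = (-2×0.0726)² = 0.0211
δQ/Q = √(0.0704) = 0.265
Q = 0.000489, so δQ = 0.265 × 0.000489 = 0.000130.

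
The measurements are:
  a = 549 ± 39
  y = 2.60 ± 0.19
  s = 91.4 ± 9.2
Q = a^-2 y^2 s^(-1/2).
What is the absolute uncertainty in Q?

Since Q is a product/quotient, work with relative uncertainties:
  (-2·δa/a)² = (-2×0.0710)² = 0.0202;  (2·δy/y)² = (2×0.0731)² = 0.0214;  (−½·δs/s)² = (-0.5×0.101)² = 0.00253
δQ/Q = √(0.0441) = 0.210
Q = 2.35e-06, so δQ = 0.210 × 2.35e-06 = 4.93e-07.

4.93e-07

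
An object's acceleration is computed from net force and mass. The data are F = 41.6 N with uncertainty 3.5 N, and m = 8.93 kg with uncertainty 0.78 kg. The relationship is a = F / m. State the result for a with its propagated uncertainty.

4.66 ± 0.565 m/s^2

Since a is a product/quotient, work with relative uncertainties:
  (1·δF/F)² = (1×0.0841)² = 0.00708;  (-1·δm/m)² = (-1×0.0873)² = 0.00763
δa/a = √(0.0147) = 0.121
a = 4.66 m/s^2, so δa = 0.121 × 4.66 = 0.565 m/s^2.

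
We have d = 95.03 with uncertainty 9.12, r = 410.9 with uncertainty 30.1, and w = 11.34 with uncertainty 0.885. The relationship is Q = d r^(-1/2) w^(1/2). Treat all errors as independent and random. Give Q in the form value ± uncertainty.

Q is a product of powers, so relative uncertainties combine in quadrature:
  (1·δd/d)² = (1×0.0960)² = 0.00921;  (−½·δr/r)² = (-0.5×0.0733)² = 0.00134;  (½·δw/w)² = (0.5×0.0780)² = 0.00152
δQ/Q = √(0.0121) = 0.110
Q = 15.79, so δQ = 0.110 × 15.79 = 1.73.

15.79 ± 1.73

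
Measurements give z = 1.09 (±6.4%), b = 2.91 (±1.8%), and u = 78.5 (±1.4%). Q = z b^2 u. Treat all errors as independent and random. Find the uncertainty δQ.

Since Q is a product/quotient, work with relative uncertainties:
  (1·δz/z)² = (1×0.0640)² = 0.00410;  (2·δb/b)² = (2×0.0180)² = 0.00130;  (1·δu/u)² = (1×0.0140)² = 0.000196
δQ/Q = √(0.00559) = 0.0748
Q = 725, so δQ = 0.0748 × 725 = 54.2.

54.2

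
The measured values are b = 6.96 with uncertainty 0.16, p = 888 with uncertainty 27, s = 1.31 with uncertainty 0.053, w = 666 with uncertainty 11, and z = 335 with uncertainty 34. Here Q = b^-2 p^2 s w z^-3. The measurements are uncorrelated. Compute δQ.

0.120

For a monomial Q ∝ b^-2, p^2, s, w, z^-3, fractional errors add in quadrature:
  (-2·δb/b)² = (-2×0.0230)² = 0.00211;  (2·δp/p)² = (2×0.0304)² = 0.00370;  (1·δs/s)² = (1×0.0405)² = 0.00164;  (1·δw/w)² = (1×0.0165)² = 0.000273;  (-3·δz/z)² = (-3×0.101)² = 0.0927
δQ/Q = √(0.100) = 0.317
Q = 0.378, so δQ = 0.317 × 0.378 = 0.120.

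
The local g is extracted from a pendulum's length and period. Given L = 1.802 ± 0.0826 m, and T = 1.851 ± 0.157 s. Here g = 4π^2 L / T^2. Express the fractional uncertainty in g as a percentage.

17.6%

Products/powers → add relative errors in quadrature, weighted by exponent:
  (1·δL/L)² = (1×0.0458)² = 0.00210;  (-2·δT/T)² = (-2×0.0848)² = 0.0288
δg/g = √(0.0309) = 0.176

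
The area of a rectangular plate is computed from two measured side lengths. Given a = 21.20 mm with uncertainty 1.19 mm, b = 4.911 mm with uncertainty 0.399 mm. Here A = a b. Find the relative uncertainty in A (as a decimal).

Each factor contributes (exponent × relative error)² to (δA/A)²:
  (1·δa/a)² = (1×0.0561)² = 0.00315;  (1·δb/b)² = (1×0.0812)² = 0.00660
δA/A = √(0.00975) = 0.0988

0.0988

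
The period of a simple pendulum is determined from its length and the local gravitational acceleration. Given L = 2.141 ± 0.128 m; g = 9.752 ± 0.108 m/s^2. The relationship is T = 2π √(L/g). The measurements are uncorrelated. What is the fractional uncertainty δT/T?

Each factor contributes (exponent × relative error)² to (δT/T)²:
  (½·δL/L)² = (0.5×0.0598)² = 0.000894;  (−½·δg/g)² = (-0.5×0.0111)² = 3.07e-05
δT/T = √(0.000924) = 0.0304

0.0304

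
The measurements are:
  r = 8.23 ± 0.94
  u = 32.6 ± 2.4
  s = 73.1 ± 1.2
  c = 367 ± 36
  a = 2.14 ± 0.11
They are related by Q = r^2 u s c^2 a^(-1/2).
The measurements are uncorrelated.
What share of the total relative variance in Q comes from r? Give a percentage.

(δQ/Q)² = (2·δr/r)² + (1·δu/u)² + (1·δs/s)² + (2·δc/c)² + (−½·δa/a)²
  r term: (2×0.114)² = 0.0522
  u term: (1×0.0736)² = 0.00542
  s term: (1×0.0164)² = 0.000269
  c term: (2×0.0981)² = 0.0385
  a term: (-0.5×0.0514)² = 0.000661
Total = 0.0970. Share from r = 0.0522/0.0970 = 0.538.

53.8%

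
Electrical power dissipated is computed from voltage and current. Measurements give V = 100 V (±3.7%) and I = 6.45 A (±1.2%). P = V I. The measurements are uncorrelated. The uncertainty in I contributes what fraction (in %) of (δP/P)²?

(δP/P)² = (1·δV/V)² + (1·δI/I)²
  V term: (1×0.0370)² = 0.00137
  I term: (1×0.0120)² = 0.000144
Total = 0.00151. Share from I = 0.000144/0.00151 = 0.0952.

9.52%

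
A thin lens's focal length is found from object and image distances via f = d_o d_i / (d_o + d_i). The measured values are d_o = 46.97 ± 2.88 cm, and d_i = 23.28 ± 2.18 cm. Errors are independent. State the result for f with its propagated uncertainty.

15.57 ± 1.02 cm

∂f/∂d_o = (d_i/(d_o+d_i))² = 0.110;  ∂f/∂d_i = (d_o/(d_o+d_i))² = 0.447
δf = √((∂f/∂d_o · δd_o)² + (∂f/∂d_i · δd_i)²) = √(0.100 + 0.950) = 1.02 cm
f = 15.57 cm.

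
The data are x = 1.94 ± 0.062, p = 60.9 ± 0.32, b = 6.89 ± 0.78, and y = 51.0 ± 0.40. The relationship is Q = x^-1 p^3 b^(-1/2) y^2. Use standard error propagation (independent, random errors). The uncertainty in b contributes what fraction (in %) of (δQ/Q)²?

(δQ/Q)² = (-1·δx/x)² + (3·δp/p)² + (−½·δb/b)² + (2·δy/y)²
  x term: (-1×0.0320)² = 0.00102
  p term: (3×0.00525)² = 0.000248
  b term: (-0.5×0.113)² = 0.00320
  y term: (2×0.00784)² = 0.000246
Total = 0.00472. Share from b = 0.00320/0.00472 = 0.679.

67.9%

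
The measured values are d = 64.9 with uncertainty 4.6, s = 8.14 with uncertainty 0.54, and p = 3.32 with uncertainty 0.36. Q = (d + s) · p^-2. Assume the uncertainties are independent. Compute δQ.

Let u = d + s = 73.0. δu = √(δd² + δs²) = √(21.2 + 0.292) = 4.63, so δu/u = 0.0634.
Q is then a monomial in u, p:
δQ/Q = √((δu/u)² + (-2·δp/p)²) = √(0.00402 + 0.0470) = 0.226
Q = 6.63, so δQ = 0.226 × 6.63 = 1.50.

1.50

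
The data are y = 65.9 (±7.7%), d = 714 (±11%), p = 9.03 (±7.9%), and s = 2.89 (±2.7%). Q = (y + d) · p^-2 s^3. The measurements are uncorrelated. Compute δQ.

Let u = y + d = 780. δu = √(δy² + δd²) = √(25.7 + 6170) = 78.7, so δu/u = 0.101.
Q is then a monomial in u, p, s:
δQ/Q = √((δu/u)² + (-2·δp/p)² + (3·δs/s)²) = √(0.0102 + 0.0250 + 0.00656) = 0.204
Q = 231, so δQ = 0.204 × 231 = 47.1.

47.1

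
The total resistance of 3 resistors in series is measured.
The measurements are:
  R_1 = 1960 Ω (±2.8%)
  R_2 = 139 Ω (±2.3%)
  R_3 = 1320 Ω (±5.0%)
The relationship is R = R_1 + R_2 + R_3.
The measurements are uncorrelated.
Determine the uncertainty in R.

R is a linear combination, so absolute uncertainties add in quadrature:
  (δR_1)² = 3010;  (δR_2)² = 10.2;  (δR_3)² = 4360
δR = √(7380) = 85.9 Ω

85.9 Ω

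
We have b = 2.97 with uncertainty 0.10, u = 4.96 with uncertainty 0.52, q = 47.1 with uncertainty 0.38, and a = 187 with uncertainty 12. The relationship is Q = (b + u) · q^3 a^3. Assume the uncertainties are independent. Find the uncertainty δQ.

1.11e+12

Let w = b + u = 7.93. δw = √(δb² + δu²) = √(0.0100 + 0.270) = 0.530, so δw/w = 0.0668.
Q is then a monomial in w, q, a:
δQ/Q = √((δw/w)² + (3·δq/q)² + (3·δa/a)²) = √(0.00446 + 0.000586 + 0.0371) = 0.205
Q = 5.42e+12, so δQ = 0.205 × 5.42e+12 = 1.11e+12.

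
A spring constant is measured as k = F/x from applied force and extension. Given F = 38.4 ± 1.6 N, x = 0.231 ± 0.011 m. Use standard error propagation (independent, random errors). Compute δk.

For a monomial k ∝ F, x^-1, fractional errors add in quadrature:
  (1·δF/F)² = (1×0.0417)² = 0.00174;  (-1·δx/x)² = (-1×0.0476)² = 0.00227
δk/k = √(0.00400) = 0.0633
k = 166 N/m, so δk = 0.0633 × 166 = 10.5 N/m.

10.5 N/m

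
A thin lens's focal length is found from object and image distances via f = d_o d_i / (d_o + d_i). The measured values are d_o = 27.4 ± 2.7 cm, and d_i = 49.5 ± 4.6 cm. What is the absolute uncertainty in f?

1.26 cm

∂f/∂d_o = (d_i/(d_o+d_i))² = 0.414;  ∂f/∂d_i = (d_o/(d_o+d_i))² = 0.127
δf = √((∂f/∂d_o · δd_o)² + (∂f/∂d_i · δd_i)²) = √(1.25 + 0.341) = 1.26 cm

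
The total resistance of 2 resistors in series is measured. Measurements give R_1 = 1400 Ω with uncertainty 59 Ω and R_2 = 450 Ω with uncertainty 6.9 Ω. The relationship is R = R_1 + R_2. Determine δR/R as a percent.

3.21%

Absolute uncertainties add in quadrature for a linear combination:
  (δR_1)² = 3480;  (δR_2)² = 47.6
δR = √(3530) = 59.4 Ω
R = 1850 Ω, so δR/R = 59.4/1850 = 0.0321.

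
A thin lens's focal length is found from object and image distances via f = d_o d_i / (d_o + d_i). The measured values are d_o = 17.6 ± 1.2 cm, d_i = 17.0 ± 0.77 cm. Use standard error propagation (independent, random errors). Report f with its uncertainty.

∂f/∂d_o = (d_i/(d_o+d_i))² = 0.241;  ∂f/∂d_i = (d_o/(d_o+d_i))² = 0.259
δf = √((∂f/∂d_o · δd_o)² + (∂f/∂d_i · δd_i)²) = √(0.0839 + 0.0397) = 0.352 cm
f = 8.65 cm.

8.65 ± 0.352 cm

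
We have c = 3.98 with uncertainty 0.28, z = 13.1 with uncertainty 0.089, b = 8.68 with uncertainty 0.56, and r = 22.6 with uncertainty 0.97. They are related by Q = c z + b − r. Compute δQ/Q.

0.101

Let p = c·z = 52.1. δp/p = √((1·δc/c)² + (1·δz/z)²) = √(0.00495 + 4.62e-05) = 0.0707, so δp = 3.69.
Q = p + b − r: δQ = √(δp² + δb² + δr²) = √(13.6 + 0.314 + 0.941) = 3.85
Q = 38.2, so δQ/Q = 3.85/38.2 = 0.101.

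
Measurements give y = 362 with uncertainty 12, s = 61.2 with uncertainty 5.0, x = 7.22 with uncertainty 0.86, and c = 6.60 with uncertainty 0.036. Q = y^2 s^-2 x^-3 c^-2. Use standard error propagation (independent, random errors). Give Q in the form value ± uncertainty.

Q is a product of powers, so relative uncertainties combine in quadrature:
  (2·δy/y)² = (2×0.0331)² = 0.00440;  (-2·δs/s)² = (-2×0.0817)² = 0.0267;  (-3·δx/x)² = (-3×0.119)² = 0.128;  (-2·δc/c)² = (-2×0.00545)² = 0.000119
δQ/Q = √(0.159) = 0.399
Q = 0.00213, so δQ = 0.399 × 0.00213 = 0.000851.

0.00213 ± 0.000851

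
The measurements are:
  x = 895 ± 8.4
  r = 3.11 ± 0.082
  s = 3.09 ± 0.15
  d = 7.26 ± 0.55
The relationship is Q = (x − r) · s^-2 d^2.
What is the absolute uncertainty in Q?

887

Let u = x − r = 892. δu = √(δx² + δr²) = √(70.6 + 0.00672) = 8.40, so δu/u = 0.00942.
Q is then a monomial in u, s, d:
δQ/Q = √((δu/u)² + (-2·δs/s)² + (2·δd/d)²) = √(8.87e-05 + 0.00943 + 0.0230) = 0.180
Q = 4920, so δQ = 0.180 × 4920 = 887.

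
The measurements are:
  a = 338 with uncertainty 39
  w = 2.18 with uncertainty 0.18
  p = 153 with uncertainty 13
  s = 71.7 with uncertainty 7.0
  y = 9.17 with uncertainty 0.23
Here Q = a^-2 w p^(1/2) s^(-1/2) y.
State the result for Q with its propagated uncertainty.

(2.56 ± 0.651) × 10^-4

Q is a product of powers, so relative uncertainties combine in quadrature:
  (-2·δa/a)² = (-2×0.115)² = 0.0533;  (1·δw/w)² = (1×0.0826)² = 0.00682;  (½·δp/p)² = (0.5×0.0850)² = 0.00180;  (−½·δs/s)² = (-0.5×0.0976)² = 0.00238;  (1·δy/y)² = (1×0.0251)² = 0.000629
δQ/Q = √(0.0649) = 0.255
Q = 0.000256, so δQ = 0.255 × 0.000256 = 6.51e-05.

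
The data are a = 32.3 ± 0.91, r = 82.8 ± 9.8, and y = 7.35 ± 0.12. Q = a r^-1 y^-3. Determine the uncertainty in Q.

Q is a product of powers, so relative uncertainties combine in quadrature:
  (1·δa/a)² = (1×0.0282)² = 0.000794;  (-1·δr/r)² = (-1×0.118)² = 0.0140;  (-3·δy/y)² = (-3×0.0163)² = 0.00240
δQ/Q = √(0.0172) = 0.131
Q = 0.000982, so δQ = 0.131 × 0.000982 = 0.000129.

0.000129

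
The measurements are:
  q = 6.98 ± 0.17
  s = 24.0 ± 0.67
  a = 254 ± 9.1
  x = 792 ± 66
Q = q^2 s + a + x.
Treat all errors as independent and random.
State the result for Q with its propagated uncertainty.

Let p = q^2·s = 1170. δp/p = √((2·δq/q)² + (1·δs/s)²) = √(0.00237 + 0.000779) = 0.0561, so δp = 65.6.
Q = p + a + x: δQ = √(δp² + δa² + δx²) = √(4310 + 82.8 + 4360) = 93.5
Q = 2220.

2220 ± 93.5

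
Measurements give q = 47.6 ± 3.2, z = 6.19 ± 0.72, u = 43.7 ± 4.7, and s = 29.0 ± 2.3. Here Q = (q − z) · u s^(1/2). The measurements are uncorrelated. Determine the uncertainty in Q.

Let w = q − z = 41.4. δw = √(δq² + δz²) = √(10.2 + 0.518) = 3.28, so δw/w = 0.0792.
Q is then a monomial in w, u, s:
δQ/Q = √((δw/w)² + (1·δu/u)² + (½·δs/s)²) = √(0.00627 + 0.0116 + 0.00157) = 0.139
Q = 9750, so δQ = 0.139 × 9750 = 1360.

1360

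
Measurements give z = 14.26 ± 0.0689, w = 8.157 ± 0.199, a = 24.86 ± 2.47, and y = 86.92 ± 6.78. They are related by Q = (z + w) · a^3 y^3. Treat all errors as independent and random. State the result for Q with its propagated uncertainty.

Let u = z + w = 22.42. δu = √(δz² + δw²) = √(0.00475 + 0.0396) = 0.211, so δu/u = 0.00939.
Q is then a monomial in u, a, y:
δQ/Q = √((δu/u)² + (3·δa/a)² + (3·δy/y)²) = √(8.83e-05 + 0.0888 + 0.0548) = 0.379
Q = 2.262e+11, so δQ = 0.379 × 2.262e+11 = 8.57e+10.

(2.262 ± 0.857) × 10^11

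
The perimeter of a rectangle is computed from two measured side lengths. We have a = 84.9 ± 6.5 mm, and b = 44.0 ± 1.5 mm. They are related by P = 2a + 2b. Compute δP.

P is a linear combination, so absolute uncertainties add in quadrature:
  (2·δa)² = 169;  (2·δb)² = 9.00
δP = √(178) = 13.3 mm

13.3 mm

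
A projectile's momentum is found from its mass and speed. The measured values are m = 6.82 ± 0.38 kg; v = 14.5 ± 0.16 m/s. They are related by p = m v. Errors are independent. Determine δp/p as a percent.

5.68%

For a monomial p ∝ m, v, fractional errors add in quadrature:
  (1·δm/m)² = (1×0.0557)² = 0.00310;  (1·δv/v)² = (1×0.0110)² = 0.000122
δp/p = √(0.00323) = 0.0568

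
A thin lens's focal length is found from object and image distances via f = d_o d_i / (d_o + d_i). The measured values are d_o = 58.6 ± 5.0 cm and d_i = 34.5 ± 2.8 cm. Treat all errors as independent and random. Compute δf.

∂f/∂d_o = (d_i/(d_o+d_i))² = 0.137;  ∂f/∂d_i = (d_o/(d_o+d_i))² = 0.396
δf = √((∂f/∂d_o · δd_o)² + (∂f/∂d_i · δd_i)²) = √(0.471 + 1.23) = 1.30 cm

1.30 cm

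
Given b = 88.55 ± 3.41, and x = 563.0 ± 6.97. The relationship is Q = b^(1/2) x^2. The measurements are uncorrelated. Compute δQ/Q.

For a monomial Q ∝ b^(1/2), x^2, fractional errors add in quadrature:
  (½·δb/b)² = (0.5×0.0385)² = 0.000371;  (2·δx/x)² = (2×0.0124)² = 0.000613
δQ/Q = √(0.000984) = 0.0314

0.0314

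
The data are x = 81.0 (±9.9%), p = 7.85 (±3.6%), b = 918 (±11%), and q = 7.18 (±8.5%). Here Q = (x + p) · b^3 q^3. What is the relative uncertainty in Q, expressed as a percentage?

Let u = x + p = 88.8. δu = √(δx² + δp²) = √(64.3 + 0.0799) = 8.02, so δu/u = 0.0903.
Q is then a monomial in u, b, q:
δQ/Q = √((δu/u)² + (3·δb/b)² + (3·δq/q)²) = √(0.00816 + 0.109 + 0.0650) = 0.427

42.7%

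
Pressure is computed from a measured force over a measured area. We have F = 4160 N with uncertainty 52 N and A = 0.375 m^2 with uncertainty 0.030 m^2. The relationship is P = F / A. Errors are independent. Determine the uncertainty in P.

898 Pa

Each factor contributes (exponent × relative error)² to (δP/P)²:
  (1·δF/F)² = (1×0.0125)² = 0.000156;  (-1·δA/A)² = (-1×0.0800)² = 0.00640
δP/P = √(0.00656) = 0.0810
P = 11100 Pa, so δP = 0.0810 × 11100 = 898 Pa.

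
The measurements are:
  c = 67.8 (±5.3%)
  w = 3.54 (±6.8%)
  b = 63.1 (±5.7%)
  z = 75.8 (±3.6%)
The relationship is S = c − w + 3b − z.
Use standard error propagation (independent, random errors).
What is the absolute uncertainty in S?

For a sum/difference, combine absolute errors in quadrature:
  (δc)² = 12.9;  (δw)² = 0.0579;  (3·δb)² = 116;  (δz)² = 7.45
δS = √(137) = 11.7

11.7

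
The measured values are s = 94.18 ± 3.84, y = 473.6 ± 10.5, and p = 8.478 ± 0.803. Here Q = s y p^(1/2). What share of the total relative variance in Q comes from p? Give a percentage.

(δQ/Q)² = (1·δs/s)² + (1·δy/y)² + (½·δp/p)²
  s term: (1×0.0408)² = 0.00166
  y term: (1×0.0222)² = 0.000492
  p term: (0.5×0.0947)² = 0.00224
Total = 0.00440. Share from p = 0.00224/0.00440 = 0.510.

51.0%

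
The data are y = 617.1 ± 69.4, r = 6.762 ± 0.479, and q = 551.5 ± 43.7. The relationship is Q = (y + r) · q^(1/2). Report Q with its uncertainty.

14650 ± 1730

Let u = y + r = 623.9. δu = √(δy² + δr²) = √(4820 + 0.229) = 69.4, so δu/u = 0.111.
Q is then a monomial in u, q:
δQ/Q = √((δu/u)² + (½·δq/q)²) = √(0.0124 + 0.00157) = 0.118
Q = 14650, so δQ = 0.118 × 14650 = 1730.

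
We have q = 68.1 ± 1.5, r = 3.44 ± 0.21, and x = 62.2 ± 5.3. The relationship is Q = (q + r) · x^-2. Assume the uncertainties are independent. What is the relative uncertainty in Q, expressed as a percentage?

17.2%

Let u = q + r = 71.5. δu = √(δq² + δr²) = √(2.25 + 0.0441) = 1.51, so δu/u = 0.0212.
Q is then a monomial in u, x:
δQ/Q = √((δu/u)² + (-2·δx/x)²) = √(0.000448 + 0.0290) = 0.172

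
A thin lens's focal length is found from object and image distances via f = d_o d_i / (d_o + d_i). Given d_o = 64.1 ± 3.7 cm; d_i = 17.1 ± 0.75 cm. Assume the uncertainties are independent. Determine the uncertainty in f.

0.495 cm

∂f/∂d_o = (d_i/(d_o+d_i))² = 0.0443;  ∂f/∂d_i = (d_o/(d_o+d_i))² = 0.623
δf = √((∂f/∂d_o · δd_o)² + (∂f/∂d_i · δd_i)²) = √(0.0269 + 0.218) = 0.495 cm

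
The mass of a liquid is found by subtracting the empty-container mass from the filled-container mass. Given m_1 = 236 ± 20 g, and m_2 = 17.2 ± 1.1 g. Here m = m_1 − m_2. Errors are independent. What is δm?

20.0 g

For a sum/difference, combine absolute errors in quadrature:
  (δm_1)² = 400;  (δm_2)² = 1.21
δm = √(401) = 20.0 g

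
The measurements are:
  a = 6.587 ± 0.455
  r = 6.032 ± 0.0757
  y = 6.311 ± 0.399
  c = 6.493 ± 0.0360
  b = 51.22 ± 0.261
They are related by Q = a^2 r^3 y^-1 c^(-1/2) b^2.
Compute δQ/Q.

Since Q is a product/quotient, work with relative uncertainties:
  (2·δa/a)² = (2×0.0691)² = 0.0191;  (3·δr/r)² = (3×0.0125)² = 0.00142;  (-1·δy/y)² = (-1×0.0632)² = 0.00400;  (−½·δc/c)² = (-0.5×0.00554)² = 7.69e-06;  (2·δb/b)² = (2×0.00510)² = 0.000104
δQ/Q = √(0.0246) = 0.157

0.157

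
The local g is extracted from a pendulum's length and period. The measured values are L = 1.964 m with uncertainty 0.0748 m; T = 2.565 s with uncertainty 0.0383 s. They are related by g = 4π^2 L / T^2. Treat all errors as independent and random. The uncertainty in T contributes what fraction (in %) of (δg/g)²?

38.1%

(δg/g)² = (1·δL/L)² + (-2·δT/T)²
  L term: (1×0.0381)² = 0.00145
  T term: (-2×0.0149)² = 0.000892
Total = 0.00234. Share from T = 0.000892/0.00234 = 0.381.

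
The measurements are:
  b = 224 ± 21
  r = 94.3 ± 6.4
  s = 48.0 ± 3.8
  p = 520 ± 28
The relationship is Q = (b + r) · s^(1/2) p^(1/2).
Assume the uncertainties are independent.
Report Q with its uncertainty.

Let u = b + r = 318. δu = √(δb² + δr²) = √(441 + 41.0) = 22.0, so δu/u = 0.0690.
Q is then a monomial in u, s, p:
δQ/Q = √((δu/u)² + (½·δs/s)² + (½·δp/p)²) = √(0.00476 + 0.00157 + 0.000725) = 0.0840
Q = 50300, so δQ = 0.0840 × 50300 = 4220.

50300 ± 4220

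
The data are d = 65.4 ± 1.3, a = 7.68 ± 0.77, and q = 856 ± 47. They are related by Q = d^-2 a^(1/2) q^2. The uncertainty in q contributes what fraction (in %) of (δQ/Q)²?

(δQ/Q)² = (-2·δd/d)² + (½·δa/a)² + (2·δq/q)²
  d term: (-2×0.0199)² = 0.00158
  a term: (0.5×0.100)² = 0.00251
  q term: (2×0.0549)² = 0.0121
Total = 0.0162. Share from q = 0.0121/0.0162 = 0.747.

74.7%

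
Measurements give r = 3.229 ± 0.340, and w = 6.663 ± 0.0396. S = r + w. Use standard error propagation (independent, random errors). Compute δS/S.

Each term contributes (cᵢ δxᵢ)² to (δS)²:
  (δr)² = 0.116;  (δw)² = 0.00157
δS = √(0.117) = 0.342
S = 9.892, so δS/S = 0.342/9.892 = 0.0346.

0.0346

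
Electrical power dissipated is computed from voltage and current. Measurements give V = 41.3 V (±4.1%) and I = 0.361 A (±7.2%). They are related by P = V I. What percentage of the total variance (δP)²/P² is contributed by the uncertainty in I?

75.5%

(δP/P)² = (1·δV/V)² + (1·δI/I)²
  V term: (1×0.0410)² = 0.00168
  I term: (1×0.0720)² = 0.00518
Total = 0.00687. Share from I = 0.00518/0.00687 = 0.755.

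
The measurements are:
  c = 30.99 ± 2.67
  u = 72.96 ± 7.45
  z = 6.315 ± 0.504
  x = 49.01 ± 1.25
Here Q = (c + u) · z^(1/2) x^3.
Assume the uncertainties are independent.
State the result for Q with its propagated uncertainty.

Let w = c + u = 103.9. δw = √(δc² + δu²) = √(7.13 + 55.5) = 7.91, so δw/w = 0.0761.
Q is then a monomial in w, z, x:
δQ/Q = √((δw/w)² + (½·δz/z)² + (3·δx/x)²) = √(0.00580 + 0.00159 + 0.00585) = 0.115
Q = 3.075e+07, so δQ = 0.115 × 3.075e+07 = 3.54e+06.

(3.075 ± 0.354) × 10^7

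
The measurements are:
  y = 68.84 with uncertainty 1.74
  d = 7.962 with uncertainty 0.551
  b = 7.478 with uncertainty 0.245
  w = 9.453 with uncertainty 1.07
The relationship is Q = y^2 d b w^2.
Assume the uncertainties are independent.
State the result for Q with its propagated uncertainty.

(2.521 ± 0.616) × 10^7

Each factor contributes (exponent × relative error)² to (δQ/Q)²:
  (2·δy/y)² = (2×0.0253)² = 0.00256;  (1·δd/d)² = (1×0.0692)² = 0.00479;  (1·δb/b)² = (1×0.0328)² = 0.00107;  (2·δw/w)² = (2×0.113)² = 0.0512
δQ/Q = √(0.0597) = 0.244
Q = 2.521e+07, so δQ = 0.244 × 2.521e+07 = 6.16e+06.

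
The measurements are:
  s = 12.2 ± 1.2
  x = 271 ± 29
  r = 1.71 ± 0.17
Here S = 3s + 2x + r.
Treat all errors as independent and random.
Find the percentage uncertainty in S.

10.0%

For a sum/difference, combine absolute errors in quadrature:
  (3·δs)² = 13.0;  (2·δx)² = 3360;  (δr)² = 0.0289
δS = √(3380) = 58.1
S = 580, so δS/S = 58.1/580 = 0.100.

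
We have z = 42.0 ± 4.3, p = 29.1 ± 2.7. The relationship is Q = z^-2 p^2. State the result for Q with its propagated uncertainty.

For a monomial Q ∝ z^-2, p^2, fractional errors add in quadrature:
  (-2·δz/z)² = (-2×0.102)² = 0.0419;  (2·δp/p)² = (2×0.0928)² = 0.0344
δQ/Q = √(0.0764) = 0.276
Q = 0.480, so δQ = 0.276 × 0.480 = 0.133.

0.480 ± 0.133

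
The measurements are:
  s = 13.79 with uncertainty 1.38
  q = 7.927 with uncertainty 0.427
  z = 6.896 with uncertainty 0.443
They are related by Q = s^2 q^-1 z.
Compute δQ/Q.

For a monomial Q ∝ s^2, q^-1, z, fractional errors add in quadrature:
  (2·δs/s)² = (2×0.100)² = 0.0401;  (-1·δq/q)² = (-1×0.0539)² = 0.00290;  (1·δz/z)² = (1×0.0642)² = 0.00413
δQ/Q = √(0.0471) = 0.217

0.217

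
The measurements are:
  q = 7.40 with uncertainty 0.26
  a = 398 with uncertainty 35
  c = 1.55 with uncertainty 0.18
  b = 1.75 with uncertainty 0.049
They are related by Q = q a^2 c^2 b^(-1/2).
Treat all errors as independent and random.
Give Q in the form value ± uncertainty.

(2.13 ± 0.625) × 10^6

For a monomial Q ∝ q, a^2, c^2, b^(-1/2), fractional errors add in quadrature:
  (1·δq/q)² = (1×0.0351)² = 0.00123;  (2·δa/a)² = (2×0.0879)² = 0.0309;  (2·δc/c)² = (2×0.116)² = 0.0539;  (−½·δb/b)² = (-0.5×0.0280)² = 0.000196
δQ/Q = √(0.0863) = 0.294
Q = 2.13e+06, so δQ = 0.294 × 2.13e+06 = 6.25e+05.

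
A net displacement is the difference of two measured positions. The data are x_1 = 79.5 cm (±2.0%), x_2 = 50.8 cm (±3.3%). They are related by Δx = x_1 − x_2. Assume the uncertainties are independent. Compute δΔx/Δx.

0.0805

Absolute uncertainties add in quadrature for a linear combination:
  (δx_1)² = 2.53;  (δx_2)² = 2.81
δΔx = √(5.34) = 2.31 cm
Δx = 28.7 cm, so δΔx/Δx = 2.31/28.7 = 0.0805.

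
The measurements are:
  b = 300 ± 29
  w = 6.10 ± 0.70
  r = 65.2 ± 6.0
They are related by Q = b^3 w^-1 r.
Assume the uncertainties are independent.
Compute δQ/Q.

For a monomial Q ∝ b^3, w^-1, r, fractional errors add in quadrature:
  (3·δb/b)² = (3×0.0967)² = 0.0841;  (-1·δw/w)² = (-1×0.115)² = 0.0132;  (1·δr/r)² = (1×0.0920)² = 0.00847
δQ/Q = √(0.106) = 0.325

0.325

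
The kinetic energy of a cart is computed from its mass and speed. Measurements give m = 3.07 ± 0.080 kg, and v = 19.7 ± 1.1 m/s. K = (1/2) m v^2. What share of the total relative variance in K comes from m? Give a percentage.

(δK/K)² = (1·δm/m)² + (2·δv/v)²
  m term: (1×0.0261)² = 0.000679
  v term: (2×0.0558)² = 0.0125
Total = 0.0132. Share from m = 0.000679/0.0132 = 0.0516.

5.16%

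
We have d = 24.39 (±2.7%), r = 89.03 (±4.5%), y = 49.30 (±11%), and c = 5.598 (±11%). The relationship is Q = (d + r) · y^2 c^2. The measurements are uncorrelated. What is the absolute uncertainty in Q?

2.71e+06

Let u = d + r = 113.4. δu = √(δd² + δr²) = √(0.434 + 16.1) = 4.06, so δu/u = 0.0358.
Q is then a monomial in u, y, c:
δQ/Q = √((δu/u)² + (2·δy/y)² + (2·δc/c)²) = √(0.00128 + 0.0484 + 0.0484) = 0.313
Q = 8.639e+06, so δQ = 0.313 × 8.639e+06 = 2.71e+06.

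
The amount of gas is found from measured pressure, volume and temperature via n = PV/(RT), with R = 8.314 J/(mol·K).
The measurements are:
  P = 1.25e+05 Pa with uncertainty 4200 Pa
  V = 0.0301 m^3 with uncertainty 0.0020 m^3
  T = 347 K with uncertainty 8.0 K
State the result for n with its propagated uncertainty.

Each factor contributes (exponent × relative error)² to (δn/n)²:
  (1·δP/P)² = (1×0.0336)² = 0.00113;  (1·δV/V)² = (1×0.0664)² = 0.00441;  (-1·δT/T)² = (-1×0.0231)² = 0.000532
δn/n = √(0.00608) = 0.0779
n = 1.30 mol, so δn = 0.0779 × 1.30 = 0.102 mol.

1.30 ± 0.102 mol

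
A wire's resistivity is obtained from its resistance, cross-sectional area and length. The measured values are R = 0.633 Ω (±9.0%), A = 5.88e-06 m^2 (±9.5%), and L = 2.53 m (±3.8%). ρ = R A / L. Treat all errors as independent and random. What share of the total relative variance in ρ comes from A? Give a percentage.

48.6%

(δρ/ρ)² = (1·δR/R)² + (1·δA/A)² + (-1·δL/L)²
  R term: (1×0.0900)² = 0.00810
  A term: (1×0.0950)² = 0.00903
  L term: (-1×0.0380)² = 0.00144
Total = 0.0186. Share from A = 0.00903/0.0186 = 0.486.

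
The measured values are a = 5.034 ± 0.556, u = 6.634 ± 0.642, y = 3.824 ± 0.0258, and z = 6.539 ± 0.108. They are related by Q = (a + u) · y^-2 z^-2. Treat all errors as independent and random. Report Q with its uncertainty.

Let w = a + u = 11.67. δw = √(δa² + δu²) = √(0.309 + 0.412) = 0.849, so δw/w = 0.0728.
Q is then a monomial in w, y, z:
δQ/Q = √((δw/w)² + (-2·δy/y)² + (-2·δz/z)²) = √(0.00530 + 0.000182 + 0.00109) = 0.0811
Q = 0.01866, so δQ = 0.0811 × 0.01866 = 0.00151.

0.01866 ± 0.00151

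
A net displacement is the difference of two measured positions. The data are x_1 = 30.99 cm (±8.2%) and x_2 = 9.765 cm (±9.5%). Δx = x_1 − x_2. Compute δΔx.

Absolute uncertainties add in quadrature for a linear combination:
  (δx_1)² = 6.46;  (δx_2)² = 0.861
δΔx = √(7.32) = 2.71 cm

2.71 cm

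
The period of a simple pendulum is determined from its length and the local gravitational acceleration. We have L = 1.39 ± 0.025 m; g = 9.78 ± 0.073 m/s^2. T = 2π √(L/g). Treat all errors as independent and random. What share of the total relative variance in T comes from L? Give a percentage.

85.3%

(δT/T)² = (½·δL/L)² + (−½·δg/g)²
  L term: (0.5×0.0180)² = 8.09e-05
  g term: (-0.5×0.00746)² = 1.39e-05
Total = 9.48e-05. Share from L = 8.09e-05/9.48e-05 = 0.853.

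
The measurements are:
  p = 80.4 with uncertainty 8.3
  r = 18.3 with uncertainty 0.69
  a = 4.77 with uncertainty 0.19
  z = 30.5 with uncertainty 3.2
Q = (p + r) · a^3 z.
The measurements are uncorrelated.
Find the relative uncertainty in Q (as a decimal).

0.180

Let u = p + r = 98.7. δu = √(δp² + δr²) = √(68.9 + 0.476) = 8.33, so δu/u = 0.0844.
Q is then a monomial in u, a, z:
δQ/Q = √((δu/u)² + (3·δa/a)² + (1·δz/z)²) = √(0.00712 + 0.0143 + 0.0110) = 0.180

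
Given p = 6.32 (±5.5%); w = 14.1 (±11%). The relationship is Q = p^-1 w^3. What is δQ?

Q is a product of powers, so relative uncertainties combine in quadrature:
  (-1·δp/p)² = (-1×0.0550)² = 0.00302;  (3·δw/w)² = (3×0.110)² = 0.109
δQ/Q = √(0.112) = 0.335
Q = 444, so δQ = 0.335 × 444 = 148.

148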